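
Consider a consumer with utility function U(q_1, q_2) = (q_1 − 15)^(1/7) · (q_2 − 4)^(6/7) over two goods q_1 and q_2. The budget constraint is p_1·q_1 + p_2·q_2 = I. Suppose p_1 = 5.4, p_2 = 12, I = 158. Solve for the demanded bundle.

q_1* = 15.7672, q_2* = 6.0714

Let q_1' = q_1−15, q_2' = q_2−4. MRS = (1/6)·q_2'/q_1' = p_1/p_2.
After buying the subsistence bundle (15, 4), a share 1/7 of the remaining income goes to q_1: q_1* = 15 + 1/7·(I − 15p_1 − 4p_2)/p_1.
Discretionary income = 158 − 15·5.4 − 4·12 = 29; q_1* = 15 + 1/7·29/5.4 = 15.7672; q_2* = 4 + 6/7·29/12 = 6.0714.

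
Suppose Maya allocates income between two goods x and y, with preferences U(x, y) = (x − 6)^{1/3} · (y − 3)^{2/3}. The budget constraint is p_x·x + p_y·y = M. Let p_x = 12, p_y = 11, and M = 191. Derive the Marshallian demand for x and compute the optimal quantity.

x* = 8.3889

Let x' = x−6, y' = y−3. MRS = (1/2)·y'/x' = p_x/p_y.
Substituting into the budget: x* = 6 + 1/3·(M − 6·p_x − 3·p_y)/p_x, and y* = 3 + 2/3·(…)/p_y.
Discretionary income = 191 − 6·12 − 3·11 = 86; x* = 6 + 1/3·86/12 = 8.3889.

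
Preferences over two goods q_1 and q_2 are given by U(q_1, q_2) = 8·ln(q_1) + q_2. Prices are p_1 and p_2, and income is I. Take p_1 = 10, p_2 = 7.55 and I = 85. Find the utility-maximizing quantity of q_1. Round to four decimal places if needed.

MU_q_1 = 8/q_1, MU_q_2 = 1. Tangency: 8/q_1 = p_1/p_2.
So q_1*(p_1,p_2) = 8·p_2/p_1, independent of income; and q_2* = (I − 8·p_2)/p_2.
At the given prices: q_1* = 8·7.55/10 = 6.04.

q_1* = 6.04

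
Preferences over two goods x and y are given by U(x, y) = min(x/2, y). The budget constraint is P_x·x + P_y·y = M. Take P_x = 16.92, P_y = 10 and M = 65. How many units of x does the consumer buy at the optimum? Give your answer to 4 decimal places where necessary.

x* = 2.9653

Demand: x*(P_x,P_y,M) = 2·M/(2·P_x + P_y), y* = M/(2·P_x + P_y).
Here 2·16.92 + 10 = 43.84, giving x* = 2.9653.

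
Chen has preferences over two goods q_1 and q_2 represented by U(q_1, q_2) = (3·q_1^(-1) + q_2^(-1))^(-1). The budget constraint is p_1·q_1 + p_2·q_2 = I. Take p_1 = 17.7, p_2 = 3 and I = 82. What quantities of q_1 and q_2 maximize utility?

q_1* = 3.7431, q_2* = 5.2492

MRS = MU_q_1/MU_q_2 = 3·(q_2/q_1)^(2). Set equal to p_1/p_2.
Hence q_2/q_1 = ((1/3)·p_1/p_2)^(1/(2)), i.e. raised to the 0.5 power.
Substitute q_2 = (q_2/q_1)·q_1 into the budget: q_1* = I/(p_1 + p_2·(q_2/q_1)).
Numerically q_2/q_1 = 1.402379, so q_1* = 82/(17.7 + 3·1.402379) = 3.7431 and q_2* = 1.402379·3.7431 = 5.2492.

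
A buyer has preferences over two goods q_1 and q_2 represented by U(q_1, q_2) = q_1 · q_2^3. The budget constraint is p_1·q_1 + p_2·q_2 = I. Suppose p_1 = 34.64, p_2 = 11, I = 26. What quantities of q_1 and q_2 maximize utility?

Tangency: MRS = (1/3)·q_2/q_1 = p_1/p_2.
Rearranging, p_2·q_2 = 3·p_1·q_1. Substituting into the budget gives p_1·q_1·(1 + 3) = I.
Demand: q_1*(p_1,p_2,I) = 0.25·I/p_1 and q_2* = 0.75·I/p_2.
At p_1=34.64, p_2=11, I=26: q_1* = 0.25·26/34.64 = 0.1876, q_2* = 1.7727.

q_1* = 0.1876, q_2* = 1.7727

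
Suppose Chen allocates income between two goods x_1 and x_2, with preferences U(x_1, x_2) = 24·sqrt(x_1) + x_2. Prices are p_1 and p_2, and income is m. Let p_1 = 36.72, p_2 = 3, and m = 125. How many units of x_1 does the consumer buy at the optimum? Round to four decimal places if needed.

MU_x_1 = 12/√x_1, MU_x_2 = 1. Tangency: 12/√x_1 = p_1/p_2.
Thus x_1* = (12·p_2/p_1)² — independent of m — with the rest of income spent on x_2.
Plugging in: x_1* = (12·3/36.72)² = 0.9612.

x_1* = 0.9612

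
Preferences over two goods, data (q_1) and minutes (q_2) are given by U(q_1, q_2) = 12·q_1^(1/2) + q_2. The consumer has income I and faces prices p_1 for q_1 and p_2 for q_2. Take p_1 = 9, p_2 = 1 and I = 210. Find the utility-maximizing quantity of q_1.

q_1* = 0.4444

MU_q_1 = 6/√q_1, MU_q_2 = 1. Tangency: 6/√q_1 = p_1/p_2.
Solve: √q_1 = 6·p_2/p_1, so q_1*(p_1,p_2) = (6·p_2/p_1)², and q_2* = (I − p_1·q_1*)/p_2.
Plugging in: q_1* = (6·1/9)² = 0.4444.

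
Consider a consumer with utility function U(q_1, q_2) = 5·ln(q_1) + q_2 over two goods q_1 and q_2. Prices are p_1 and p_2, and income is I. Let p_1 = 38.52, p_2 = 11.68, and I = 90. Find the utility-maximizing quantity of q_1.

q_1* = 1.5161

Set MRS = p_1/p_2: (5/q_1)/1 = p_1/p_2.
So q_1*(p_1,p_2) = 5·p_2/p_1, independent of income; and q_2* = (I − 5·p_2)/p_2.
At the given prices: q_1* = 5·11.68/38.52 = 1.5161.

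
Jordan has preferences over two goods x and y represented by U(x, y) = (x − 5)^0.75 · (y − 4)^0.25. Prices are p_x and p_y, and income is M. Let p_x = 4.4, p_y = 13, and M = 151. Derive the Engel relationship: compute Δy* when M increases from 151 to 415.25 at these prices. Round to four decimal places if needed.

Δy* = 5.0817

MRS = 3·(y−4)/(x−5). Tangency with p_x/p_y gives y−4 = (1/3)·(p_x/p_y)·(x−5).
After buying the subsistence bundle (5, 4), a share 0.75 of the remaining income goes to x: x* = 5 + 0.75·(M − 5p_x − 4p_y)/p_x.
Discretionary income = 151 − 5·4.4 − 4·13 = 77; y* = 4 + 0.25·77/13 = 5.4808.
At M' = 415.25: y* = 10.5625. Change: 10.5625 − 5.4808 = 5.0817.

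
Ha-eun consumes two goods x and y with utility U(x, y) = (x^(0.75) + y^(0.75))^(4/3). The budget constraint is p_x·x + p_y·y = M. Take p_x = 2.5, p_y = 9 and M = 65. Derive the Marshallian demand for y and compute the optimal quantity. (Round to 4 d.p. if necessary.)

With the ratio pinned down, the budget gives x* = M/(p_x + p_y·(y/x)) and y* = (y/x)·x*.
Numerically y/x = 0.005954, so x* = 65/(2.5 + 9·0.005954) = 25.4544 and y* = 0.005954·25.4544 = 0.1515.

y* = 0.1515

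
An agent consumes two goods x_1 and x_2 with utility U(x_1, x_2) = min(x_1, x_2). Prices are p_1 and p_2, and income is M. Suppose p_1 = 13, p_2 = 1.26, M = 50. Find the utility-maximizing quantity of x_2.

Leontief preferences: the optimum is at the kink where x_1/1 = x_2/1, i.e. x_2 = x_1.
Budget: p_1·x_1 + p_2·x_1 = M, so (p_1 + p_2)·x_1 = M.
Demand: x_1*(p_1,p_2,M) = M/(p_1 + p_2), x_2* = M/(p_1 + p_2).
Here 13 + 1.26 = 14.26, giving x_2* = 3.5063.

x_2* = 3.5063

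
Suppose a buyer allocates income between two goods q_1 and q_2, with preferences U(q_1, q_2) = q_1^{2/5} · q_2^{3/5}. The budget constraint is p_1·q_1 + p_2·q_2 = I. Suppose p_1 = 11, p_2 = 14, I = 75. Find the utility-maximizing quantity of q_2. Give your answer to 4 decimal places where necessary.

q_2* = 3.2143

Demand: q_1*(p_1,p_2,I) = 0.4·I/p_1 and q_2* = 0.6·I/p_2.
At p_1=11, p_2=14, I=75: q_2* = 0.6·75/14 = 3.2143.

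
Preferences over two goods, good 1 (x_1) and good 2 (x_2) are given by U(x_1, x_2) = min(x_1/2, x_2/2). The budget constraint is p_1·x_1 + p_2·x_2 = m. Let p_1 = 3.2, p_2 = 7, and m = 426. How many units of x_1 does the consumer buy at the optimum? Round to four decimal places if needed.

Leontief preferences: the optimum is at the kink where x_1/2 = x_2/2, i.e. x_2 = x_1.
Budget: p_1·x_1 + p_2·x_1 = m, so (2·p_1 + 2·p_2)·x_1 = 2·m.
Demand: x_1*(p_1,p_2,m) = 2·m/(2·p_1 + 2·p_2), x_2* = 2·m/(2·p_1 + 2·p_2).
Here 2·3.2 + 2·7 = 20.4, giving x_1* = 41.7647.

x_1* = 41.7647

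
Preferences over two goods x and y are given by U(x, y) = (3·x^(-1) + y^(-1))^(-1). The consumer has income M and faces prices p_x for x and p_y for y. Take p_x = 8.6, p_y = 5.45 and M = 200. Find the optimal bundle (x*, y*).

x* = 15.9329, y* = 11.5554

Numerically y/x = 0.725254, so x* = 200/(8.6 + 5.45·0.725254) = 15.9329 and y* = 0.725254·15.9329 = 11.5554.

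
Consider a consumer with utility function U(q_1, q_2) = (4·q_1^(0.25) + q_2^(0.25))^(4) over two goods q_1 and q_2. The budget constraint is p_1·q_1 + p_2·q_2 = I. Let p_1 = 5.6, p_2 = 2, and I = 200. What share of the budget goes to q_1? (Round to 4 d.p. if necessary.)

share on q_1 = 0.8183

From the CES first-order condition, 4·(q_2/q_1)^(0.75) = p_1/p_2.
Hence q_2/q_1 = ((1/4)·p_1/p_2)^(1/(0.75)), i.e. raised to the 4/3 power.
With the ratio pinned down, the budget gives q_1* = I/(p_1 + p_2·(q_2/q_1)) and q_2* = (q_2/q_1)·q_1*.
Numerically q_2/q_1 = 0.621533, so q_1* = 200/(5.6 + 2·0.621533) = 29.2267 and q_2* = 0.621533·29.2267 = 18.1653.
Expenditure on q_1: 5.6·29.2267 = 163.6693; share = 0.8183.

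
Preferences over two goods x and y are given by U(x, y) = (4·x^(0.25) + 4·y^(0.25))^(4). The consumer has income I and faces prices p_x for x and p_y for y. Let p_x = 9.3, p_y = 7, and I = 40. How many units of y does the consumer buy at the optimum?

y* = 2.9923

From the CES first-order condition, (y/x)^(0.75) = p_x/p_y.
Hence y/x = (p_x/p_y)^(1/(0.75)), i.e. raised to the 4/3 power.
With the ratio pinned down, the budget gives x* = I/(p_x + p_y·(y/x)) and y* = (y/x)·x*.
Numerically y/x = 1.460539, so x* = 40/(9.3 + 7·1.460539) = 2.0488 and y* = 1.460539·2.0488 = 2.9923.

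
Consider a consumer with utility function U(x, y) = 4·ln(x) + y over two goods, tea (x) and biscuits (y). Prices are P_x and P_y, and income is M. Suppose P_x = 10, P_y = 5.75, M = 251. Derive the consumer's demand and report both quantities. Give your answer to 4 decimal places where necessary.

MU_x = 4/x, MU_y = 1. Tangency: 4/x = P_x/P_y.
So x*(P_x,P_y) = 4·P_y/P_x, independent of income; and y* = (M − 4·P_y)/P_y.
At the given prices: x* = 4·5.75/10 = 2.3, and y* = 39.6522.

x* = 2.3, y* = 39.6522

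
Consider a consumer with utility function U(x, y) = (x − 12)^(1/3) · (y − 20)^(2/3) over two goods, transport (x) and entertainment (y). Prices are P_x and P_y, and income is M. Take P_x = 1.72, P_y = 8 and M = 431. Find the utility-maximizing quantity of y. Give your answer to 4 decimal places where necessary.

y* = 40.8633

After buying the subsistence bundle (12, 20), a share 1/3 of the remaining income goes to x: x* = 12 + 1/3·(M − 12P_x − 20P_y)/P_x.
Discretionary income = 431 − 12·1.72 − 20·8 = 250.36; y* = 20 + 2/3·250.36/8 = 40.8633.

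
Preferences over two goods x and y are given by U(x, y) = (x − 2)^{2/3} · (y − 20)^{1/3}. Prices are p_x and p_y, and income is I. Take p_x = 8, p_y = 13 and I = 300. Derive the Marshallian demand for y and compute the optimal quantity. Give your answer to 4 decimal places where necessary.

y* = 20.6154

MRS = 2·(y−20)/(x−2). Tangency with p_x/p_y gives y−20 = (1/2)·(p_x/p_y)·(x−2).
After buying the subsistence bundle (2, 20), a share 2/3 of the remaining income goes to x: x* = 2 + 2/3·(I − 2p_x − 20p_y)/p_x.
Discretionary income = 300 − 2·8 − 20·13 = 24; y* = 20 + 1/3·24/13 = 20.6154.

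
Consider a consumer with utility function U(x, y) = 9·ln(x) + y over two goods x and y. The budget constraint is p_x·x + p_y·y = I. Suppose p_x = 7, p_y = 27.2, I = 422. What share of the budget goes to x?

share on x = 0.5801

MU_x = 9/x, MU_y = 1. Tangency: 9/x = p_x/p_y.
So x*(p_x,p_y) = 9·p_y/p_x, independent of income; and y* = (I − 9·p_y)/p_y.
At the given prices: x* = 9·27.2/7 = 34.9714, and y* = 6.5147.
Expenditure on x: 7·34.9714 = 244.8; share = 0.5801.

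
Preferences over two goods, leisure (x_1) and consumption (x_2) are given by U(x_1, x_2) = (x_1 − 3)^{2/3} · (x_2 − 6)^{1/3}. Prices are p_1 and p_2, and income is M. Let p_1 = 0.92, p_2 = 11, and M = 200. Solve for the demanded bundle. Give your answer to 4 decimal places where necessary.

Let x_1' = x_1−3, x_2' = x_2−6. MRS = 2·x_2'/x_1' = p_1/p_2.
After buying the subsistence bundle (3, 6), a share 2/3 of the remaining income goes to x_1: x_1* = 3 + 2/3·(M − 3p_1 − 6p_2)/p_1.
Discretionary income = 200 − 3·0.92 − 6·11 = 131.24; x_1* = 3 + 2/3·131.24/0.92 = 98.1014; x_2* = 6 + 1/3·131.24/11 = 9.977.

x_1* = 98.1014, x_2* = 9.977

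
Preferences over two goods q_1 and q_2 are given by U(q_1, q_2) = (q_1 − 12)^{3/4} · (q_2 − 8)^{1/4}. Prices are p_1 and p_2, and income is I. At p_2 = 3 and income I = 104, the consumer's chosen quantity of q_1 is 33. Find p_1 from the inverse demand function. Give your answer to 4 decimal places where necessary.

p_1 = 2

This is Cobb-Douglas in (q_1−12, q_2−8): tangency gives 0.75·p_2·(q_2−8) = 0.25·p_1·(q_1−12).
After buying the subsistence bundle (12, 8), a share 0.75 of the remaining income goes to q_1: q_1* = 12 + 0.75·(I − 12p_1 − 8p_2)/p_1.
Set q_1* = 33 in the demand function and solve for p_1: p_1 = 2.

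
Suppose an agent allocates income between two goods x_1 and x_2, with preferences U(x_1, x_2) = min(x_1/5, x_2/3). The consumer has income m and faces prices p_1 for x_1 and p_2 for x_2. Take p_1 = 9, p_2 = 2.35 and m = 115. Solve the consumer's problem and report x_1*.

With perfect complements, no substitution: consume in ratio x_1:x_2 = 5:3.
Budget: p_1·x_1 + p_2·(3/5)·x_1 = m, so (5·p_1 + 3·p_2)·x_1 = 5·m.
Demand: x_1*(p_1,p_2,m) = 5·m/(5·p_1 + 3·p_2), x_2* = 3·m/(5·p_1 + 3·p_2).
Here 5·9 + 3·2.35 = 52.05, giving x_1* = 11.0471.

x_1* = 11.0471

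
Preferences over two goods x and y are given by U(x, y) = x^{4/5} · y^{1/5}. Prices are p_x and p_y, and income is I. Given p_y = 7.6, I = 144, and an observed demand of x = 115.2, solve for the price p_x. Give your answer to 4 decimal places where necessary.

p_x = 1

The MRS is 4·y/x. Set MRS = p_x/p_y.
Rearranging, p_y·y = (1/4)·p_x·x. Substituting into the budget gives p_x·x·(1 + (1/4)) = I.
Demand: x*(p_x,p_y,I) = 0.8·I/p_x and y* = 0.2·I/p_y.
Set x* = 115.2 in the demand function and solve for p_x: p_x = 1.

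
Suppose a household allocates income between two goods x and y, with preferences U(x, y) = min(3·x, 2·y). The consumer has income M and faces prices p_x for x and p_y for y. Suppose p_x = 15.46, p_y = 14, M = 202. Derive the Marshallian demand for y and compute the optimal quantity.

y* = 8.3105

Here 2·15.46 + 3·14 = 72.92, giving y* = 8.3105.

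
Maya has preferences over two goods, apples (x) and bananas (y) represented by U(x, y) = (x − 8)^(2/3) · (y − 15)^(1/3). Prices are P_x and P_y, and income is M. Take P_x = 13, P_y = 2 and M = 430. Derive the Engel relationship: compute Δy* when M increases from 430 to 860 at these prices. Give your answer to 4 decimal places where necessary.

This is Cobb-Douglas in (x−8, y−15): tangency gives 2/3·P_y·(y−15) = 1/3·P_x·(x−8).
Substituting into the budget: x* = 8 + 2/3·(M − 8·P_x − 15·P_y)/P_x, and y* = 15 + 1/3·(…)/P_y.
Discretionary income = 430 − 8·13 − 15·2 = 296; y* = 15 + 1/3·296/2 = 64.3333.
At M' = 860: y* = 136. Change: 136 − 64.3333 = 71.6667.

Δy* = 71.6667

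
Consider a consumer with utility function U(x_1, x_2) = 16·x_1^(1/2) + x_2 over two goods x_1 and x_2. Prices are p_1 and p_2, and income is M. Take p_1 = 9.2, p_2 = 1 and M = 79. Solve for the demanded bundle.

Plugging in: x_1* = (8·1/9.2)² = 0.7561, x_2* = 72.0435.

x_1* = 0.7561, x_2* = 72.0435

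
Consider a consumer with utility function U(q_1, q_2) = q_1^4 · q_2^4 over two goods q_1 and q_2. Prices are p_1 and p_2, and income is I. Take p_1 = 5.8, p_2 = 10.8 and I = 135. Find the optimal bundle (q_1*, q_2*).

q_1* = 11.6379, q_2* = 6.25

The MRS is q_2/q_1. Set MRS = p_1/p_2.
So 4·p_2·q_2 = 4·p_1·q_1; combined with the budget, a share 0.5 of income goes to q_1.
Demand: q_1*(p_1,p_2,I) = 0.5·I/p_1 and q_2* = 0.5·I/p_2.
At p_1=5.8, p_2=10.8, I=135: q_1* = 0.5·135/5.8 = 11.6379, q_2* = 6.25.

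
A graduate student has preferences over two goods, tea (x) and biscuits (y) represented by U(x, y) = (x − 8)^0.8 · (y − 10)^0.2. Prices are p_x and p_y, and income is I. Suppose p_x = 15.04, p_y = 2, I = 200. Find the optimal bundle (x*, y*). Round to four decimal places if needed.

Substituting into the budget: x* = 8 + 0.8·(I − 8·p_x − 10·p_y)/p_x, and y* = 10 + 0.2·(…)/p_y.
Discretionary income = 200 − 8·15.04 − 10·2 = 59.68; x* = 8 + 0.8·59.68/15.04 = 11.1745; y* = 10 + 0.2·59.68/2 = 15.968.

x* = 11.1745, y* = 15.968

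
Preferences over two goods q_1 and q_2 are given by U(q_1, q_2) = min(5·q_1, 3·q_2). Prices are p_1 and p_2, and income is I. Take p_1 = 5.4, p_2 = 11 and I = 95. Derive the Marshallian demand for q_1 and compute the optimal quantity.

With perfect complements, no substitution: consume in ratio q_1:q_2 = 3:5.
Budget: p_1·q_1 + p_2·(5/3)·q_1 = I, so (3·p_1 + 5·p_2)·q_1 = 3·I.
Demand: q_1*(p_1,p_2,I) = 3·I/(3·p_1 + 5·p_2), q_2* = 5·I/(3·p_1 + 5·p_2).
Here 3·5.4 + 5·11 = 71.2, giving q_1* = 4.0028.

q_1* = 4.0028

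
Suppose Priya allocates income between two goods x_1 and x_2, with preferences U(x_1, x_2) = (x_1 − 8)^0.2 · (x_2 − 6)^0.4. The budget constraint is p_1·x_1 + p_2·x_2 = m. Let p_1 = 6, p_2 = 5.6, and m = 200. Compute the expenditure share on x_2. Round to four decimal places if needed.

share on x_2 = 0.5627

MRS = (1/2)·(x_2−6)/(x_1−8). Tangency with p_1/p_2 gives x_2−6 = 2·(p_1/p_2)·(x_1−8).
Substituting into the budget: x_1* = 8 + 1/3·(m − 8·p_1 − 6·p_2)/p_1, and x_2* = 6 + 2/3·(…)/p_2.
Discretionary income = 200 − 8·6 − 6·5.6 = 118.4; x_1* = 8 + 1/3·118.4/6 = 14.5778; x_2* = 6 + 2/3·118.4/5.6 = 20.0952.
Expenditure on x_2: 5.6·20.0952 = 112.5333; share = 0.5627.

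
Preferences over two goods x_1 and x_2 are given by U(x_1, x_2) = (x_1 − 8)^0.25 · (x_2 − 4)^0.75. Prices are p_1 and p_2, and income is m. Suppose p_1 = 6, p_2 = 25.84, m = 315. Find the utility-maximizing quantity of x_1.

x_1* = 14.8183

This is Cobb-Douglas in (x_1−8, x_2−4): tangency gives 0.25·p_2·(x_2−4) = 0.75·p_1·(x_1−8).
After buying the subsistence bundle (8, 4), a share 0.25 of the remaining income goes to x_1: x_1* = 8 + 0.25·(m − 8p_1 − 4p_2)/p_1.
Discretionary income = 315 − 8·6 − 4·25.84 = 163.64; x_1* = 8 + 0.25·163.64/6 = 14.8183.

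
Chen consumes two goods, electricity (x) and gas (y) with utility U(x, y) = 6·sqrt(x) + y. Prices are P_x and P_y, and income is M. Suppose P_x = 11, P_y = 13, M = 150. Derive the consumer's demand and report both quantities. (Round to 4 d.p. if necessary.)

MU_x = 3/√x, MU_y = 1. Tangency: 3/√x = P_x/P_y.
Solve: √x = 3·P_y/P_x, so x*(P_x,P_y) = (3·P_y/P_x)², and y* = (M − P_x·x*)/P_y.
Plugging in: x* = (3·13/11)² = 12.5702, y* = 0.9021.

x* = 12.5702, y* = 0.9021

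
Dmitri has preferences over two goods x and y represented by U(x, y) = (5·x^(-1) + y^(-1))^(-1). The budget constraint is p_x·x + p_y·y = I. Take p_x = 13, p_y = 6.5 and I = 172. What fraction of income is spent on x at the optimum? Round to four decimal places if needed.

share on x = 0.7597

Numerically y/x = 0.632456, so x* = 172/(13 + 6.5·0.632456) = 10.052 and y* = 0.632456·10.052 = 6.3575.
Expenditure on x: 13·10.052 = 130.6765; share = 0.7597.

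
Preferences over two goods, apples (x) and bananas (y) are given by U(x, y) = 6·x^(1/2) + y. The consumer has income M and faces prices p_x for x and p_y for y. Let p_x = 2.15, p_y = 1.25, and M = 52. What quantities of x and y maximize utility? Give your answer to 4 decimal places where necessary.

Plugging in: x* = (3·1.25/2.15)² = 3.0422, y* = 36.3674.

x* = 3.0422, y* = 36.3674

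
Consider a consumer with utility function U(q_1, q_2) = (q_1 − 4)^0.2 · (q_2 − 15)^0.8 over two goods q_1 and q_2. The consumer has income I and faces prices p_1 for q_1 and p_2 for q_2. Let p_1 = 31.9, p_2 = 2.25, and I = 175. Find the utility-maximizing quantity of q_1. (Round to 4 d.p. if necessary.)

q_1* = 4.0856

This is Cobb-Douglas in (q_1−4, q_2−15): tangency gives 0.2·p_2·(q_2−15) = 0.8·p_1·(q_1−4).
After buying the subsistence bundle (4, 15), a share 0.2 of the remaining income goes to q_1: q_1* = 4 + 0.2·(I − 4p_1 − 15p_2)/p_1.
Discretionary income = 175 − 4·31.9 − 15·2.25 = 13.65; q_1* = 4 + 0.2·13.65/31.9 = 4.0856.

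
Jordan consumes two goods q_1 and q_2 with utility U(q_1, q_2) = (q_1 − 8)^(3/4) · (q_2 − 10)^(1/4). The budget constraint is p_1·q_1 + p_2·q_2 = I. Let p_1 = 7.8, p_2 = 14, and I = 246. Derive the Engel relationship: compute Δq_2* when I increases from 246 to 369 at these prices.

This is Cobb-Douglas in (q_1−8, q_2−10): tangency gives 0.75·p_2·(q_2−10) = 0.25·p_1·(q_1−8).
Substituting into the budget: q_1* = 8 + 0.75·(I − 8·p_1 − 10·p_2)/p_1, and q_2* = 10 + 0.25·(…)/p_2.
Discretionary income = 246 − 8·7.8 − 10·14 = 43.6; q_2* = 10 + 0.25·43.6/14 = 10.7786.
At I' = 369: q_2* = 12.975. Change: 12.975 − 10.7786 = 2.1964.

Δq_2* = 2.1964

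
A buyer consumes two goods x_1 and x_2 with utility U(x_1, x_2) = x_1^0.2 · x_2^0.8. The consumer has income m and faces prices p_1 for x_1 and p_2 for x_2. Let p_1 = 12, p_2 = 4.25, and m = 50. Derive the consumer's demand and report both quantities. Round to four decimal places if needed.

x_1* = 0.8333, x_2* = 9.4118

The MRS is (1/4)·x_2/x_1. Set MRS = p_1/p_2.
Rearranging, p_2·x_2 = 4·p_1·x_1. Substituting into the budget gives p_1·x_1·(1 + 4) = m.
Demand: x_1*(p_1,p_2,m) = 0.2·m/p_1 and x_2* = 0.8·m/p_2.
At p_1=12, p_2=4.25, m=50: x_1* = 0.2·50/12 = 0.8333, x_2* = 9.4118.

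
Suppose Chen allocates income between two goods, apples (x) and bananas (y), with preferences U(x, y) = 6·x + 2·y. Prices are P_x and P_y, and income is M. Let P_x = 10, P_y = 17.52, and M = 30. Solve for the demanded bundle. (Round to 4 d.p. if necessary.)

Perfect substitutes: compare marginal utility per dollar. 6/P_x vs 2/P_y → 0.6 vs 0.1142.
x gives more utility per dollar, so spend all income on x: x* = M/P_x, y* = 0.
Numerically: x* = 3, y* = 0.

x* = 3, y* = 0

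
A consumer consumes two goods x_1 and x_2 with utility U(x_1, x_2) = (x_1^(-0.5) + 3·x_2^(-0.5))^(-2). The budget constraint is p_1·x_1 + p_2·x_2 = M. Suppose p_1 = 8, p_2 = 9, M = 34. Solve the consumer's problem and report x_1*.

From the CES first-order condition, (1/3)·(x_2/x_1)^(1.5) = p_1/p_2.
Solve for the ratio: x_2/x_1 = [3·p_1/p_2]^(2/3).
With the ratio pinned down, the budget gives x_1* = M/(p_1 + p_2·(x_2/x_1)) and x_2* = (x_2/x_1)·x_1*.
Numerically x_2/x_1 = 1.922999, so x_1* = 34/(8 + 9·1.922999) = 1.3435.

x_1* = 1.3435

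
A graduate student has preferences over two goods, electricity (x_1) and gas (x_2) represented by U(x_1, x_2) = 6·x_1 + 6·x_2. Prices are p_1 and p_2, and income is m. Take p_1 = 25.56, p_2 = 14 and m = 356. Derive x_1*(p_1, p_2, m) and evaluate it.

Linear utility — the consumer picks whichever good has higher MU/price: 6/25.56 = 0.2347 vs 6/14 = 0.4286.
x_2 gives more utility per dollar, so spend all income on x_2: x_2* = m/p_2, x_1* = 0.
Numerically: x_1* = 0, x_2* = 25.4286.

x_1* = 0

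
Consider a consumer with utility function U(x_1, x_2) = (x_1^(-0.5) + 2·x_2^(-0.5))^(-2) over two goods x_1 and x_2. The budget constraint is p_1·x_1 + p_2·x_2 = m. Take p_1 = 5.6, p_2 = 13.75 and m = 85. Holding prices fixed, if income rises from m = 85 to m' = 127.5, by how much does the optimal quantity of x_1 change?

From the CES first-order condition, (1/2)·(x_2/x_1)^(1.5) = p_1/p_2.
Hence x_2/x_1 = (2·p_1/p_2)^(1/(1.5)), i.e. raised to the 2/3 power.
With the ratio pinned down, the budget gives x_1* = m/(p_1 + p_2·(x_2/x_1)) and x_2* = (x_2/x_1)·x_1*.
Numerically x_2/x_1 = 0.872188, so x_1* = 85/(5.6 + 13.75·0.872188) = 4.8316.
At m' = 127.5: x_1* = 7.2474. Change: 7.2474 − 4.8316 = 2.4158.

Δx_1* = 2.4158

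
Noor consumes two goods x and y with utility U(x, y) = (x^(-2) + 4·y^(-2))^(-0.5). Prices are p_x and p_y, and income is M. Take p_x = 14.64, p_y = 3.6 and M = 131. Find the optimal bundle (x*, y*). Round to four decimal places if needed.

x* = 5.5131, y* = 13.9689

From the CES first-order condition, (1/4)·(y/x)^(3) = p_x/p_y.
Solve for the ratio: y/x = [4·p_x/p_y]^(1/3).
With the ratio pinned down, the budget gives x* = M/(p_x + p_y·(y/x)) and y* = (y/x)·x*.
Numerically y/x = 2.533764, so x* = 131/(14.64 + 3.6·2.533764) = 5.5131 and y* = 2.533764·5.5131 = 13.9689.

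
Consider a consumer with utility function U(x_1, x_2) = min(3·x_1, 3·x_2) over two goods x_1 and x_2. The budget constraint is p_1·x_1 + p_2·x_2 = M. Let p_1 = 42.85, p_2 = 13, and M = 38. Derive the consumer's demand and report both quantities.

x_1* = 0.6804, x_2* = 0.6804

With perfect complements, no substitution: consume in ratio x_1:x_2 = 3:3.
Budget: p_1·x_1 + p_2·x_1 = M, so (3·p_1 + 3·p_2)·x_1 = 3·M.
Demand: x_1*(p_1,p_2,M) = 3·M/(3·p_1 + 3·p_2), x_2* = 3·M/(3·p_1 + 3·p_2).
Here 3·42.85 + 3·13 = 167.55, giving x_1* = 0.6804 and x_2* = 0.6804.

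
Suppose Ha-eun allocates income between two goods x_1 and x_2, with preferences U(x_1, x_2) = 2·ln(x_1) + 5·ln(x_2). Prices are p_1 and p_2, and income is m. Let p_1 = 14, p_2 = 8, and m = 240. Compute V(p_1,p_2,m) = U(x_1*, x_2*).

The MRS is (2/5)·x_2/x_1. Set MRS = p_1/p_2.
Rearranging, p_2·x_2 = (5/2)·p_1·x_1. Substituting into the budget gives p_1·x_1·(1 + (5/2)) = m.
Demand: x_1*(p_1,p_2,m) = 2/7·m/p_1 and x_2* = 5/7·m/p_2.
At p_1=14, p_2=8, m=240: x_1* = 2/7·240/14 = 4.898, x_2* = 21.4286.
Utility at the optimum: U(4.898, 21.4286) = 18.5013.

V = 18.5013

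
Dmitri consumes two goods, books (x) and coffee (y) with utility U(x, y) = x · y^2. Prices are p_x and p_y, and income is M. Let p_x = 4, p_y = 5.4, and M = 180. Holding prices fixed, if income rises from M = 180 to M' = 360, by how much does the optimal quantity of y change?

Δy* = 22.2222

MU_x/MU_y = (y)/(2·x); tangency sets this equal to p_x/p_y.
Rearranging, p_y·y = 2·p_x·x. Substituting into the budget gives p_x·x·(1 + 2) = M.
Demand: x*(p_x,p_y,M) = 1/3·M/p_x and y* = 2/3·M/p_y.
At p_x=4, p_y=5.4, M=180: y* = 2/3·180/5.4 = 22.2222.
At M' = 360: y* = 44.4444. Change: 44.4444 − 22.2222 = 22.2222.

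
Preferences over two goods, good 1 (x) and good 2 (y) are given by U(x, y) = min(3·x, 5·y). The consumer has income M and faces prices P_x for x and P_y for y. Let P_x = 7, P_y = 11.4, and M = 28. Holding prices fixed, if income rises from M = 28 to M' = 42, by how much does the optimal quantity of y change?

Here 5·7 + 3·11.4 = 69.2, giving y* = 1.2139.
At M' = 42: y* = 1.8208. Change: 1.8208 − 1.2139 = 0.6069.

Δy* = 0.6069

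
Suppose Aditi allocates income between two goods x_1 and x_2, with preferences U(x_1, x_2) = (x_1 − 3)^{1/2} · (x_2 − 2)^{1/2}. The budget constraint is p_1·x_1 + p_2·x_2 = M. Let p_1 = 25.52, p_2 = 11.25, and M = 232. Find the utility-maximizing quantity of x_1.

This is Cobb-Douglas in (x_1−3, x_2−2): tangency gives 0.5·p_2·(x_2−2) = 0.5·p_1·(x_1−3).
After buying the subsistence bundle (3, 2), a share 0.5 of the remaining income goes to x_1: x_1* = 3 + 0.5·(M − 3p_1 − 2p_2)/p_1.
Discretionary income = 232 − 3·25.52 − 2·11.25 = 132.94; x_1* = 3 + 0.5·132.94/25.52 = 5.6046.

x_1* = 5.6046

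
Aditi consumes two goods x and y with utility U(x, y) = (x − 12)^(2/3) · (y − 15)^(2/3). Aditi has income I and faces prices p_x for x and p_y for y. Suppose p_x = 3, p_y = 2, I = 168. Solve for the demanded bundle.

MRS = (y−15)/(x−12). Tangency with p_x/p_y gives y−15 = (p_x/p_y)·(x−12).
After buying the subsistence bundle (12, 15), a share 0.5 of the remaining income goes to x: x* = 12 + 0.5·(I − 12p_x − 15p_y)/p_x.
Discretionary income = 168 − 12·3 − 15·2 = 102; x* = 12 + 0.5·102/3 = 29; y* = 15 + 0.5·102/2 = 40.5.

x* = 29, y* = 40.5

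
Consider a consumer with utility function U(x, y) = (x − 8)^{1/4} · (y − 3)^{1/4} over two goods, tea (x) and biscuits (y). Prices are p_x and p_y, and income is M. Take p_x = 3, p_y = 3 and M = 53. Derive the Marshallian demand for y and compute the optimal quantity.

This is Cobb-Douglas in (x−8, y−3): tangency gives 0.25·p_y·(y−3) = 0.25·p_x·(x−8).
Substituting into the budget: x* = 8 + 0.5·(M − 8·p_x − 3·p_y)/p_x, and y* = 3 + 0.5·(…)/p_y.
Discretionary income = 53 − 8·3 − 3·3 = 20; y* = 3 + 0.5·20/3 = 6.3333.

y* = 6.3333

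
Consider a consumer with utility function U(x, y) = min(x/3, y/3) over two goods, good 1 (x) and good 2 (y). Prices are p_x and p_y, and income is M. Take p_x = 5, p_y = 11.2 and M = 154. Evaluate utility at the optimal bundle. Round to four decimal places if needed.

With perfect complements, no substitution: consume in ratio x:y = 3:3.
Budget: p_x·x + p_y·x = M, so (3·p_x + 3·p_y)·x = 3·M.
Demand: x*(p_x,p_y,M) = 3·M/(3·p_x + 3·p_y), y* = 3·M/(3·p_x + 3·p_y).
Here 3·5 + 3·11.2 = 48.6, giving x* = 9.5062 and y* = 9.5062.
Utility at the optimum: U(9.5062, 9.5062) = 3.1687.

V = 3.1687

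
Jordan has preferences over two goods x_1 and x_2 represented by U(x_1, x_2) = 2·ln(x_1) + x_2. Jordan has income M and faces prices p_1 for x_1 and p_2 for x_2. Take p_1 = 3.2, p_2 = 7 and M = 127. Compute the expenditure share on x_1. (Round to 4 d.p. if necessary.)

share on x_1 = 0.1102

Set MRS = p_1/p_2: (2/x_1)/1 = p_1/p_2.
So x_1*(p_1,p_2) = 2·p_2/p_1, independent of income; and x_2* = (M − 2·p_2)/p_2.
At the given prices: x_1* = 2·7/3.2 = 4.375, and x_2* = 16.1429.
Expenditure on x_1: 3.2·4.375 = 14; share = 0.1102.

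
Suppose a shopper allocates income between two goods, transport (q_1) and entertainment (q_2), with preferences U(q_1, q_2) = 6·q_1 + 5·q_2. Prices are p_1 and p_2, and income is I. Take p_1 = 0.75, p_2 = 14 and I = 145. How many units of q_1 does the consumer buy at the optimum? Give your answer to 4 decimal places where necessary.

Linear utility — the consumer picks whichever good has higher MU/price: 6/0.75 = 8 vs 5/14 = 0.3571.
q_1 gives more utility per dollar, so spend all income on q_1: q_1* = I/p_1, q_2* = 0.
Numerically: q_1* = 193.3333, q_2* = 0.

q_1* = 193.3333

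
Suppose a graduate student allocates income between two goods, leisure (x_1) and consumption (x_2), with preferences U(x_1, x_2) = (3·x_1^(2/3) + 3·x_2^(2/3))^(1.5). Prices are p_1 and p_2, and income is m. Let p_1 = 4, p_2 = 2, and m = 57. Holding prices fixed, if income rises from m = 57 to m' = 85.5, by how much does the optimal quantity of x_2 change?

With the ratio pinned down, the budget gives x_1* = m/(p_1 + p_2·(x_2/x_1)) and x_2* = (x_2/x_1)·x_1*.
Numerically x_2/x_1 = 8, so x_1* = 57/(4 + 2·8) = 2.85 and x_2* = 8·2.85 = 22.8.
At m' = 85.5: x_2* = 34.2. Change: 34.2 − 22.8 = 11.4.

Δx_2* = 11.4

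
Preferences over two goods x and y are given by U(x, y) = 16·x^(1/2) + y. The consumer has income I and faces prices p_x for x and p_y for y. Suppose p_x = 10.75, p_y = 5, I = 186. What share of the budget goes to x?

Utility is quasi-linear in y; the FOC for x is 8/√x = p_x/p_y.
Solve: √x = 8·p_y/p_x, so x*(p_x,p_y) = (8·p_y/p_x)², and y* = (I − p_x·x*)/p_y.
Plugging in: x* = (8·5/10.75)² = 13.8453, y* = 7.4326.
Expenditure on x: 10.75·13.8453 = 148.8372; share = 0.8002.

share on x = 0.8002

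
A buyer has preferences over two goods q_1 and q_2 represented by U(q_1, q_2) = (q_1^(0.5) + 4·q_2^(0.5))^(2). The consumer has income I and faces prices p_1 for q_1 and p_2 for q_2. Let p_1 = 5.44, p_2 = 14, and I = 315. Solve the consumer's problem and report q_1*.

MU_q_1 ∝ q_1^(-0.5), MU_q_2 ∝ 4·q_2^(-0.5), so MRS = (1/4)·(q_2/q_1)^(0.5) = p_1/p_2.
Solve for the ratio: q_2/q_1 = [4·p_1/p_2]^(2).
With the ratio pinned down, the budget gives q_1* = I/(p_1 + p_2·(q_2/q_1)) and q_2* = (q_2/q_1)·q_1*.
Numerically q_2/q_1 = 2.415804, so q_1* = 315/(5.44 + 14·2.415804) = 8.0232.

q_1* = 8.0232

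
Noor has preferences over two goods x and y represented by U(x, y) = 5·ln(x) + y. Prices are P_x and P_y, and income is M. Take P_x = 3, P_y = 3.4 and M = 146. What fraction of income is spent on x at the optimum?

So x*(P_x,P_y) = 5·P_y/P_x, independent of income; and y* = (M − 5·P_y)/P_y.
At the given prices: x* = 5·3.4/3 = 5.6667, and y* = 37.9412.
Expenditure on x: 3·5.6667 = 17; share = 0.1164.

share on x = 0.1164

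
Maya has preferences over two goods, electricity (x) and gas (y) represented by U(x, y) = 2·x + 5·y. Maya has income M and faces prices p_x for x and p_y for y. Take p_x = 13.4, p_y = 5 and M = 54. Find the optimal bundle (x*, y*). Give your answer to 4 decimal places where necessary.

Perfect substitutes: compare marginal utility per dollar. 2/p_x vs 5/p_y → 0.1493 vs 1.
y gives more utility per dollar, so spend all income on y: y* = M/p_y, x* = 0.
Numerically: x* = 0, y* = 10.8.

x* = 0, y* = 10.8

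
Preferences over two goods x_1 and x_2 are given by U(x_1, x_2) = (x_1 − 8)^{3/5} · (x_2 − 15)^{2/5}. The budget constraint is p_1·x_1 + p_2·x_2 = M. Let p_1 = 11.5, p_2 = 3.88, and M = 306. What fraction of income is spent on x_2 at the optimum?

This is Cobb-Douglas in (x_1−8, x_2−15): tangency gives 0.6·p_2·(x_2−15) = 0.4·p_1·(x_1−8).
Substituting into the budget: x_1* = 8 + 0.6·(M − 8·p_1 − 15·p_2)/p_1, and x_2* = 15 + 0.4·(…)/p_2.
Discretionary income = 306 − 8·11.5 − 15·3.88 = 155.8; x_1* = 8 + 0.6·155.8/11.5 = 16.1287; x_2* = 15 + 0.4·155.8/3.88 = 31.0619.
Expenditure on x_2: 3.88·31.0619 = 120.52; share = 0.3939.

share on x_2 = 0.3939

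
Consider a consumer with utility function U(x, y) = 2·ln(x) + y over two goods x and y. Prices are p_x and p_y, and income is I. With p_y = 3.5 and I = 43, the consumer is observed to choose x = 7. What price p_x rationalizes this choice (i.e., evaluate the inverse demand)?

p_x = 1

MU_x = 2/x, MU_y = 1. Tangency: 2/x = p_x/p_y.
So x*(p_x,p_y) = 2·p_y/p_x, independent of income; and y* = (I − 2·p_y)/p_y.
Set x* = 7 in the demand function and solve for p_x: p_x = 1.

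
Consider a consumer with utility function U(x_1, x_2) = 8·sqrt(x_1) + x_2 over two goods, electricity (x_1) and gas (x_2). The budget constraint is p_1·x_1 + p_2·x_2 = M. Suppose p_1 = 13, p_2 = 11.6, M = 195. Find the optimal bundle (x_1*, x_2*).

Set MRS = p_1/p_2: 4·x_1^(−1/2) = p_1/p_2.
Thus x_1* = (4·p_2/p_1)² — independent of M — with the rest of income spent on x_2.
Plugging in: x_1* = (4·11.6/13)² = 12.7394, x_2* = 2.5334.

x_1* = 12.7394, x_2* = 2.5334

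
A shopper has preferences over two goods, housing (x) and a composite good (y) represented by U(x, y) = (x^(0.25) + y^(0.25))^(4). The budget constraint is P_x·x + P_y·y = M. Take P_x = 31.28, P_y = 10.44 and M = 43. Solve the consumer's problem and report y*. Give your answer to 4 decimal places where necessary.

MRS = MU_x/MU_y = (y/x)^(0.75). Set equal to P_x/P_y.
Hence y/x = (P_x/P_y)^(1/(0.75)), i.e. raised to the 4/3 power.
Substitute y = (y/x)·x into the budget: x* = M/(P_x + P_y·(y/x)).
Numerically y/x = 4.319382, so x* = 43/(31.28 + 10.44·4.319382) = 0.563 and y* = 4.319382·0.563 = 2.4319.

y* = 2.4319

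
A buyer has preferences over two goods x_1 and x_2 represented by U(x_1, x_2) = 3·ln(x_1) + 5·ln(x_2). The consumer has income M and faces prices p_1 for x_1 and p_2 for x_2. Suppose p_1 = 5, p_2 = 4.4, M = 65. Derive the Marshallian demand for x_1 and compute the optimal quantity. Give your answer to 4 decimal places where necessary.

The MRS is (3/5)·x_2/x_1. Set MRS = p_1/p_2.
So 3·p_2·x_2 = 5·p_1·x_1; combined with the budget, a share 0.375 of income goes to x_1.
Demand: x_1*(p_1,p_2,M) = 0.375·M/p_1 and x_2* = 0.625·M/p_2.
At p_1=5, p_2=4.4, M=65: x_1* = 0.375·65/5 = 4.875.

x_1* = 4.875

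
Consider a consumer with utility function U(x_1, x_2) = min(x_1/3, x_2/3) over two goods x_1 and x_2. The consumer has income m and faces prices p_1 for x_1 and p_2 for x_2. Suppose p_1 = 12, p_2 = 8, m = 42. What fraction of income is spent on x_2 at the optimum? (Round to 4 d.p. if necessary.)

With perfect complements, no substitution: consume in ratio x_1:x_2 = 3:3.
Budget: p_1·x_1 + p_2·x_1 = m, so (3·p_1 + 3·p_2)·x_1 = 3·m.
Demand: x_1*(p_1,p_2,m) = 3·m/(3·p_1 + 3·p_2), x_2* = 3·m/(3·p_1 + 3·p_2).
Here 3·12 + 3·8 = 60, giving x_1* = 2.1 and x_2* = 2.1.
Expenditure on x_2: 8·2.1 = 16.8; share = 0.4.

share on x_2 = 0.4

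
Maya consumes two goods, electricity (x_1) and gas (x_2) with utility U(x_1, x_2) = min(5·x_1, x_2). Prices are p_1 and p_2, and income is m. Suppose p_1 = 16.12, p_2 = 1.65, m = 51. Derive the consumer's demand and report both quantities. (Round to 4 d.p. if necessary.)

x_1* = 2.0927, x_2* = 10.4637

Leontief preferences: the optimum is at the kink where x_1/1 = x_2/5, i.e. x_2 = 5·x_1.
Budget: p_1·x_1 + p_2·5·x_1 = m, so (p_1 + 5·p_2)·x_1 = m.
Demand: x_1*(p_1,p_2,m) = m/(p_1 + 5·p_2), x_2* = 5·m/(p_1 + 5·p_2).
Here 16.12 + 5·1.65 = 24.37, giving x_1* = 2.0927 and x_2* = 10.4637.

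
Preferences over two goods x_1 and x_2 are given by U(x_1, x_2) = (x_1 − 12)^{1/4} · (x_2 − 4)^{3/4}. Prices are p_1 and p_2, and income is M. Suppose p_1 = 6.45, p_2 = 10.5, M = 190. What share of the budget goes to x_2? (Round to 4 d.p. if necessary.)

Let x_1' = x_1−12, x_2' = x_2−4. MRS = (1/3)·x_2'/x_1' = p_1/p_2.
After buying the subsistence bundle (12, 4), a share 0.25 of the remaining income goes to x_1: x_1* = 12 + 0.25·(M − 12p_1 − 4p_2)/p_1.
Discretionary income = 190 − 12·6.45 − 4·10.5 = 70.6; x_1* = 12 + 0.25·70.6/6.45 = 14.7364; x_2* = 4 + 0.75·70.6/10.5 = 9.0429.
Expenditure on x_2: 10.5·9.0429 = 94.95; share = 0.4997.

share on x_2 = 0.4997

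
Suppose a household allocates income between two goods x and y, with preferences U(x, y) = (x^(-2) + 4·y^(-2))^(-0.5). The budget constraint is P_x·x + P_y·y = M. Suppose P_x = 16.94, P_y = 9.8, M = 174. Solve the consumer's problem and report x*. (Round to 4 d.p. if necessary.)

From the CES first-order condition, (1/4)·(y/x)^(3) = P_x/P_y.
Hence y/x = (4·P_x/P_y)^(1/(3)), i.e. raised to the 1/3 power.
With the ratio pinned down, the budget gives x* = M/(P_x + P_y·(y/x)) and y* = (y/x)·x*.
Numerically y/x = 1.905091, so x* = 174/(16.94 + 9.8·1.905091) = 4.8863.

x* = 4.8863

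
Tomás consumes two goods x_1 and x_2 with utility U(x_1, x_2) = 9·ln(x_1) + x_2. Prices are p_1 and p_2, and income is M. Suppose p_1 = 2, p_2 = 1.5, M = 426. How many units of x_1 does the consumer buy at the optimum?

x_1* = 6.75

At the given prices: x_1* = 9·1.5/2 = 6.75.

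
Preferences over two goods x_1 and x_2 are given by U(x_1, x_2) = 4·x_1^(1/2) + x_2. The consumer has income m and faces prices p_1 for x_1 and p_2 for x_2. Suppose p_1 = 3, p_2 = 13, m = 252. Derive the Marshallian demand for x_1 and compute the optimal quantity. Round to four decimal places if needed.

x_1* = 75.1111

Set MRS = p_1/p_2: 2·x_1^(−1/2) = p_1/p_2.
Solve: √x_1 = 2·p_2/p_1, so x_1*(p_1,p_2) = (2·p_2/p_1)², and x_2* = (m − p_1·x_1*)/p_2.
Plugging in: x_1* = (2·13/3)² = 75.1111.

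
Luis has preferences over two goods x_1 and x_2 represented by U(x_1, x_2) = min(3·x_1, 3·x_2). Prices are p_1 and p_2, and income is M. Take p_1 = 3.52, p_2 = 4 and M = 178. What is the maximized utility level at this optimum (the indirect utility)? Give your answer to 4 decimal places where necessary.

Leontief preferences: the optimum is at the kink where x_1/3 = x_2/3, i.e. x_2 = x_1.
Budget: p_1·x_1 + p_2·x_1 = M, so (3·p_1 + 3·p_2)·x_1 = 3·M.
Demand: x_1*(p_1,p_2,M) = 3·M/(3·p_1 + 3·p_2), x_2* = 3·M/(3·p_1 + 3·p_2).
Here 3·3.52 + 3·4 = 22.56, giving x_1* = 23.6702 and x_2* = 23.6702.
Utility at the optimum: U(23.6702, 23.6702) = 71.0106.

V = 71.0106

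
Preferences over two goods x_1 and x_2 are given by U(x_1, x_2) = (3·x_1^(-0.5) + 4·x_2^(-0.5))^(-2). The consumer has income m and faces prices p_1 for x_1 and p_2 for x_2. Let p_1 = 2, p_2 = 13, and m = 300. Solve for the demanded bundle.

x_1* = 46.0009, x_2* = 15.9999

From the CES first-order condition, (3/4)·(x_2/x_1)^(1.5) = p_1/p_2.
Solve for the ratio: x_2/x_1 = [(4/3)·p_1/p_2]^(2/3).
With the ratio pinned down, the budget gives x_1* = m/(p_1 + p_2·(x_2/x_1)) and x_2* = (x_2/x_1)·x_1*.
Numerically x_2/x_1 = 0.347817, so x_1* = 300/(2 + 13·0.347817) = 46.0009 and x_2* = 0.347817·46.0009 = 15.9999.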